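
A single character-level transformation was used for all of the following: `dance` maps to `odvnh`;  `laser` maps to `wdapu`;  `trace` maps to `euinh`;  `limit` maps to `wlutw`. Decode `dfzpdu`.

Shifts by position in dance: pos 0: d→o (+11), pos 1: a→d (+3), pos 2: n→v (+8), pos 3: c→n (+11), pos 4: e→h (+3) — repeating every 3. It's a Vigenère-style cipher with numeric key [11,3,8]: position i shifts by key[i mod 3].
Reversing it on dfzpdu: d−11=s, f−3=c, z−8=r, p−11=e, d−3=a, u−8=m.

scream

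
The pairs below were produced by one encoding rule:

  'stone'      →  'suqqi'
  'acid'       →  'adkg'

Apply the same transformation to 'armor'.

In stone: s→s is +0, t→u is +1, o→q is +2, n→q is +3 — the shift increases by 1 each position. The shift increases by 1 at each position, starting from +0: 0, 1, 2, ….
Applying it to armor: a+0=a, r+1=s, m+2=o, o+3=r, r+4=v.

asorv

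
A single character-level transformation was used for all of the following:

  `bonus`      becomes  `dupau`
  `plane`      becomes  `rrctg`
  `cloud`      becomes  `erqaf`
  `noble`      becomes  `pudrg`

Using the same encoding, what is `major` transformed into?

Shifts by position in bonus: pos 0: b→d (+2), pos 1: o→u (+6), pos 2: n→p (+2), pos 3: u→a (+6) — repeating every 2. A repeating key of period 2 is used — shifts +2, +6 over and over.
Applying it to major: m+2=o, a+6=g, j+2=l, o+6=u, r+2=t.

oglut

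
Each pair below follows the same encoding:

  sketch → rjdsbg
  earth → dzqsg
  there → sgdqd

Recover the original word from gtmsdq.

hunter

Compare letters: s→r is +25, k→j is +25, e→d is +25 — a constant shift. Each letter is shifted forward by 25 in the alphabet (a Caesar shift of +25).
Reversing it on gtmsdq: g−25=h, t−25=u, m−25=n, s−25=t, d−25=e, q−25=r.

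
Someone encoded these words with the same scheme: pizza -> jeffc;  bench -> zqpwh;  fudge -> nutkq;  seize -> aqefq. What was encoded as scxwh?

Each letter's alphabet position (a=0..z=25) is mapped through 23·x+2 mod 26 — an affine cipher.
Reversing it on scxwh: s(18)→17·(18−2)≡12=m; c(2)→17·(2−2)≡0=a; x(23)→17·(23−2)≡19=t; w(22)→17·(22−2)≡2=c; h(7)→17·(7−2)≡7=h (all mod 26).

match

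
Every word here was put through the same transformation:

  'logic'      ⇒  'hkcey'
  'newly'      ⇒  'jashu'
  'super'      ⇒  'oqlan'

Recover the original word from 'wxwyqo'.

abacus

Compare letters: l→h is +22, o→k is +22, g→c is +22 — a constant shift. Each letter is shifted forward by 22 in the alphabet (a Caesar shift of +22).
Undoing it on wxwyqo: w−22=a, x−22=b, w−22=a, y−22=c, q−22=u, o−22=s.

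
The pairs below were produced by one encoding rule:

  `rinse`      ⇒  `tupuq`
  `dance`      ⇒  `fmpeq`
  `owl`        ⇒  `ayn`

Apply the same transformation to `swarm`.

Vowels shift forward by 12 and consonants shift forward by 2.
For swarm: s(cons)+2=u, w(cons)+2=y, a(vowel)+12=m, r(cons)+2=t, m(cons)+2=o.

uymto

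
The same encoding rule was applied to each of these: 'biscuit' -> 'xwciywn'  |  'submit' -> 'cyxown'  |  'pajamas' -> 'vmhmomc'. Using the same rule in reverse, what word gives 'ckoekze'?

b(1)→x(23) and i(8)→w(22) fit y≡11x+12 (mod 26); the inverse of 11 mod 26 is 19. This is an affine cipher: with a=0,…,z=25, each position x becomes (11x+12) mod 26.
Undoing it on ckoekze: c(2)→19·(2−12)≡18=s; k(10)→19·(10−12)≡14=o; o(14)→19·(14−12)≡12=m; e(4)→19·(4−12)≡4=e; k(10)→19·(10−12)≡14=o; z(25)→19·(25−12)≡13=n; e(4)→19·(4−12)≡4=e (all mod 26).

someone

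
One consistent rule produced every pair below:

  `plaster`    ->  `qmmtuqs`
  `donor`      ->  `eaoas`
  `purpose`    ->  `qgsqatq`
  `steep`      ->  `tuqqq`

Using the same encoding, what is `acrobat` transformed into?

mdsacmu

The rule splits by letter class: vowels +12, consonants +1.
Applying it to acrobat: a(vowel)+12=m, c(cons)+1=d, r(cons)+1=s, o(vowel)+12=a, b(cons)+1=c, a(vowel)+12=m, t(cons)+1=u.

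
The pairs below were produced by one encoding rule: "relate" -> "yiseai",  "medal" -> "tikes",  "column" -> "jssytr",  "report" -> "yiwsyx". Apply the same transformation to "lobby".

ssiff

Shifts by position in relate: pos 0: r→y (+7), pos 1: e→i (+4), pos 2: l→s (+7), pos 3: a→e (+4) — repeating every 2. A repeating key of period 2 is used — shifts +7, +4 over and over.
On lobby: l+7=s, o+4=s, b+7=i, b+4=f, y+7=f.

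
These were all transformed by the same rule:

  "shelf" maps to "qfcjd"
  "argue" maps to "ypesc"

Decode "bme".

dog

Compare letters: s→q is +24, h→f is +24, e→c is +24 — a constant shift. Each letter is shifted forward by 24 in the alphabet (a Caesar shift of +24).
Reversing it on bme: b−24=d, m−24=o, e−24=g.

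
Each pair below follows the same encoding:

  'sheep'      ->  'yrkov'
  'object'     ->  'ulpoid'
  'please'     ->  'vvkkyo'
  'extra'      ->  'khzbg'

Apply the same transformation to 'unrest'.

Shifts by position in sheep: pos 0: s→y (+6), pos 1: h→r (+10), pos 2: e→k (+6), pos 3: e→o (+10) — repeating every 2. It's a Vigenère-style cipher with numeric key [6,10]: position i shifts by key[i mod 2].
Applying it to unrest: u+6=a, n+10=x, r+6=x, e+10=o, s+6=y, t+10=d.

axxoyd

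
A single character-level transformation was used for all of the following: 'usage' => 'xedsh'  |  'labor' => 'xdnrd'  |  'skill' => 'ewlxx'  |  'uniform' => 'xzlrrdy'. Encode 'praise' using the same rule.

The shift depends on letter class: consonant s→e is +12, but vowel u→x is +3. Vowels shift forward by 3 and consonants shift forward by 12.
For praise: p(cons)+12=b, r(cons)+12=d, a(vowel)+3=d, i(vowel)+3=l, s(cons)+12=e, e(vowel)+3=h.

bddleh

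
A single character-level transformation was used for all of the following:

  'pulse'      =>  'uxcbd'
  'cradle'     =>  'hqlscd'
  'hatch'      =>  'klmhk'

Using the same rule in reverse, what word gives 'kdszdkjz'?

This is an affine cipher: with a=0,…,z=25, each position x becomes (11x+11) mod 26.
Undoing it on kdszdkjz: k(10)→19·(10−11)≡7=h; d(3)→19·(3−11)≡4=e; s(18)→19·(18−11)≡3=d; z(25)→19·(25−11)≡6=g; d(3)→19·(3−11)≡4=e; k(10)→19·(10−11)≡7=h; j(9)→19·(9−11)≡14=o; z(25)→19·(25−11)≡6=g (all mod 26).

hedgehog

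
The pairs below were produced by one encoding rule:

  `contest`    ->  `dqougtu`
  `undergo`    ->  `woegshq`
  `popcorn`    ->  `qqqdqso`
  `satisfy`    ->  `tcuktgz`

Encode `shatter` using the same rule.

The shift depends on letter class: consonant c→d is +1, but vowel o→q is +2. Two shifts are in play — +2 for a/e/i/o/u, +1 for every other letter.
For shatter: s(cons)+1=t, h(cons)+1=i, a(vowel)+2=c, t(cons)+1=u, t(cons)+1=u, e(vowel)+2=g, r(cons)+1=s.

ticuugs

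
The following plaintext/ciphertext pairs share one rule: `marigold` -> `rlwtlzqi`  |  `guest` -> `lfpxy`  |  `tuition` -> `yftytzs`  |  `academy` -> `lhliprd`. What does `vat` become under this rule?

The shift depends on letter class: consonant m→r is +5, but vowel a→l is +11. Two shifts are in play — +11 for a/e/i/o/u, +5 for every other letter.
For vat: v(cons)+5=a, a(vowel)+11=l, t(cons)+5=y.

aly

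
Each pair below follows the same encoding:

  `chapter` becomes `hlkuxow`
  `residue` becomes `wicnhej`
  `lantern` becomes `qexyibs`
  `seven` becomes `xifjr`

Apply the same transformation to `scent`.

xgosx

It's a Vigenère-style cipher with numeric key [5,4,10]: position i shifts by key[i mod 3].
On scent: s+5=x, c+4=g, e+10=o, n+5=s, t+4=x.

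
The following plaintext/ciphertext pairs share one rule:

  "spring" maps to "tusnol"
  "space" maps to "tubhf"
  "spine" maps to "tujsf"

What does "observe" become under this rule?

pgtjsaf

Shifts by position in spring: pos 0: s→t (+1), pos 1: p→u (+5), pos 2: r→s (+1), pos 3: i→n (+5) — repeating every 2. It's a Vigenère-style cipher with numeric key [1,5]: position i shifts by key[i mod 2].
For observe: o+1=p, b+5=g, s+1=t, e+5=j, r+1=s, v+5=a, e+1=f.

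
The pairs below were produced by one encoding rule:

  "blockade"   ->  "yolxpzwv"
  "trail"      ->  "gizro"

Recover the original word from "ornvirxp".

limerick

Each pair mirrors across the alphabet (b↔y, l↔o, o↔l): positions sum to 25. Letters are reflected about the middle of the alphabet (position → 25−position): Atbash.
Decoding ornvirxp: o↔l, r↔i, n↔m, v↔e, i↔r, r↔i, x↔c, p↔k.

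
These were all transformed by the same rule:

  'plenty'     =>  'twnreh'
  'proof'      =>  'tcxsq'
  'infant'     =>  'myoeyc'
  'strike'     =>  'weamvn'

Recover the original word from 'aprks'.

The shifts repeat in a cycle of length 3: positions 0,1,… shift by +4, +11, +9, then the pattern repeats.
Reversing it on aprks: a−4=w, p−11=e, r−9=i, k−4=g, s−11=h.

weigh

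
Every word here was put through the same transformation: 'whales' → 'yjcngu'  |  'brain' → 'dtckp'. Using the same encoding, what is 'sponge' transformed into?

urqpig

This is a Caesar cipher with shift 2.
On sponge: s+2=u, p+2=r, o+2=q, n+2=p, g+2=i, e+2=g.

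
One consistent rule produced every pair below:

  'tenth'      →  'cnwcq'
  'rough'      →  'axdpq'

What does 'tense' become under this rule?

cnwbn

Compare letters: t→c is +9, e→n is +9, n→w is +9 — a constant shift. This is a Caesar cipher with shift 9.
On tense: t+9=c, e+9=n, n+9=w, s+9=b, e+9=n.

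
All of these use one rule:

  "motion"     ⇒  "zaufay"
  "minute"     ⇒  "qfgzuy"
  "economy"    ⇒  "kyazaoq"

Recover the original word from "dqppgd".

rudder

The output letters match the input read backwards, each shifted +12: motion reversed is noitom. The word is reversed, then every letter is shifted forward by 12.
Undoing it on dqppgd: shift back: d−12=r, q−12=e, p−12=d, p−12=d, g−12=u, d−12=r → reddur; then reverse → rudder.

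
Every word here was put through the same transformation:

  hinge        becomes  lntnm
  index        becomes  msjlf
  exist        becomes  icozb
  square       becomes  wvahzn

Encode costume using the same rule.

gtyacvo

In hinge: h→l is +4, i→n is +5, n→t is +6, g→n is +7 — the shift increases by 1 each position. Letter i (0-indexed) is shifted by i+4, so successive shifts are 4, 5, 6, ….
On costume: c+4=g, o+5=t, s+6=y, t+7=a, u+8=c, m+9=v, e+10=o.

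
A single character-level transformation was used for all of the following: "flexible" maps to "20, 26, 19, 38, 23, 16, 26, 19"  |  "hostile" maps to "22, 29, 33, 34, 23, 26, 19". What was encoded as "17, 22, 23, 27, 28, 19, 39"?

chimney

f is letter #6 and maps to 20: an offset of 14. The number is (letter's place in the alphabet, a=1) + 14.
Decoding 17, 22, 23, 27, 28, 19, 39: 17→(17−14)÷1=3=c, 22→(22−14)÷1=8=h, 23→(23−14)÷1=9=i, 27→(27−14)÷1=13=m, 28→(28−14)÷1=14=n, 19→(19−14)÷1=5=e, 39→(39−14)÷1=25=y.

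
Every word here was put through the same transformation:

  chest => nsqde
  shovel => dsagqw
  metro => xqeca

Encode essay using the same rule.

The shift depends on letter class: consonant c→n is +11, but vowel e→q is +12. Vowels shift forward by 12 and consonants shift forward by 11.
For essay: e(vowel)+12=q, s(cons)+11=d, s(cons)+11=d, a(vowel)+12=m, y(cons)+11=j.

qddmj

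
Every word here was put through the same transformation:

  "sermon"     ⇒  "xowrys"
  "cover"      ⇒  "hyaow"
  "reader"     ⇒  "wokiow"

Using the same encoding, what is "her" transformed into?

mow

The shift depends on letter class: consonant s→x is +5, but vowel e→o is +10. The rule splits by letter class: vowels +10, consonants +5.
For her: h(cons)+5=m, e(vowel)+10=o, r(cons)+5=w.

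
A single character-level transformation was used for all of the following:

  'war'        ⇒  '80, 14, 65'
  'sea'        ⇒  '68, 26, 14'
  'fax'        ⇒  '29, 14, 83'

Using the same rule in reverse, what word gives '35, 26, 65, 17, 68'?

herbs

w(#23)→80 and a(#1)→14: differences scale by 3, so n = 3·pos + 11. The formula is n = 3×(alphabet index, a=1) + 11.
Reversing it on 35, 26, 65, 17, 68: 35→(35−11)÷3=8=h, 26→(26−11)÷3=5=e, 65→(65−11)÷3=18=r, 17→(17−11)÷3=2=b, 68→(68−11)÷3=19=s.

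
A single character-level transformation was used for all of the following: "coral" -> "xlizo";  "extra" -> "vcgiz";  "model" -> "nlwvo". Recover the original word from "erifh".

virus

Each pair mirrors across the alphabet (c↔x, o↔l, r↔i): positions sum to 25. Each letter is replaced by its mirror in the alphabet: a↔z, b↔y, c↔x, and so on (the Atbash cipher).
Reversing it on erifh: e↔v, r↔i, i↔r, f↔u, h↔s.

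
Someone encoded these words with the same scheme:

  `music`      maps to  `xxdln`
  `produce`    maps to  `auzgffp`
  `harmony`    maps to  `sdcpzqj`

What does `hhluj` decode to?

Shifts by position in music: pos 0: m→x (+11), pos 1: u→x (+3), pos 2: s→d (+11), pos 3: i→l (+3) — repeating every 2. A repeating key of period 2 is used — shifts +11, +3 over and over.
Undoing it on hhluj: h−11=w, h−3=e, l−11=a, u−3=r, j−11=y.

weary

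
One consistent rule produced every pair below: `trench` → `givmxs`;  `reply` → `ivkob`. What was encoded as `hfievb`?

Each letter is replaced by its mirror in the alphabet: a↔z, b↔y, c↔x, and so on (the Atbash cipher).
Undoing it on hfievb: h↔s, f↔u, i↔r, e↔v, v↔e, b↔y.

survey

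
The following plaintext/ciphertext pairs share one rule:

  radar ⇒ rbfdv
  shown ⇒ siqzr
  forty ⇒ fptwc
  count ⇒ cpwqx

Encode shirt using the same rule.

In radar: r→r is +0, a→b is +1, d→f is +2, a→d is +3 — the shift increases by 1 each position. Letter i (0-indexed) is shifted by i+0, so successive shifts are 0, 1, 2, ….
For shirt: s+0=s, h+1=i, i+2=k, r+3=u, t+4=x.

sikux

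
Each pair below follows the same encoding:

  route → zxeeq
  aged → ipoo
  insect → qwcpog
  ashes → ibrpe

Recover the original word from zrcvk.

risky

Each letter shifts forward by (position + 8), i.e. 8, 9, 10, … — the shift grows by one for each successive letter.
Undoing it on zrcvk: z−8=r, r−9=i, c−10=s, v−11=k, k−12=y.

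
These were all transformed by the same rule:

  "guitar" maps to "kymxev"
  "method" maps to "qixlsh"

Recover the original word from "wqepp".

Compare letters: g→k is +4, u→y is +4, i→m is +4 — a constant shift. Every letter moves 4 places later in the alphabet, wrapping around z→a.
Decoding wqepp: w−4=s, q−4=m, e−4=a, p−4=l, p−4=l.

small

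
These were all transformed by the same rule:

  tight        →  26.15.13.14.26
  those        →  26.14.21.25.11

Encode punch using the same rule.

22.27.20.9.14

t is letter #20 and maps to 26: an offset of 6. The number is (letter's place in the alphabet, a=1) + 6.
For punch: p=16→22, u=21→27, n=14→20, c=3→9, h=8→14.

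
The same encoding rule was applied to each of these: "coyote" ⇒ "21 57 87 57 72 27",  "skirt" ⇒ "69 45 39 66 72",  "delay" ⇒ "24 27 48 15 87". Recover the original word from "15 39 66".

air

The formula is n = 3×(alphabet index, a=1) + 12.
Undoing it on 15 39 66: 15→(15−12)÷3=1=a, 39→(39−12)÷3=9=i, 66→(66−12)÷3=18=r.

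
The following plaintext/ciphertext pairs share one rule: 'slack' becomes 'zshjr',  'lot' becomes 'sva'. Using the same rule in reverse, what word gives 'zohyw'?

sharp

Compare letters: s→z is +7, l→s is +7, a→h is +7 — a constant shift. This is a Caesar cipher with shift 7.
Reversing it on zohyw: z−7=s, o−7=h, h−7=a, y−7=r, w−7=p.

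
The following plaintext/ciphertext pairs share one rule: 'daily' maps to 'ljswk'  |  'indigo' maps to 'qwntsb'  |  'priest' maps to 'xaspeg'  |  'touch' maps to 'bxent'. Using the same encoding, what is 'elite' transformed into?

Each letter shifts forward by (position + 8), i.e. 8, 9, 10, … — the shift grows by one for each successive letter.
On elite: e+8=m, l+9=u, i+10=s, t+11=e, e+12=q.

museq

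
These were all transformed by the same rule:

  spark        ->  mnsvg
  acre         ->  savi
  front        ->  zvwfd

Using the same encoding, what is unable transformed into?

s(18)→m(12) and p(15)→n(13) fit y≡17x+18 (mod 26); the inverse of 17 mod 26 is 23. Each letter's alphabet position (a=0..z=25) is mapped through 17·x+18 mod 26 — an affine cipher.
On unable: u(20)→17·20+18≡20=u; n(13)→17·13+18≡5=f; a(0)→17·0+18≡18=s; b(1)→17·1+18≡9=j; l(11)→17·11+18≡23=x; e(4)→17·4+18≡8=i (all mod 26).

ufsjxi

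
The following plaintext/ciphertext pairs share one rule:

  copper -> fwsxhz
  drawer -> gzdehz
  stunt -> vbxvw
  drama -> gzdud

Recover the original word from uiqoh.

Shifts by position in copper: pos 0: c→f (+3), pos 1: o→w (+8), pos 2: p→s (+3), pos 3: p→x (+8) — repeating every 2. The shifts repeat in a cycle of length 2: positions 0,1,… shift by +3, +8, then the pattern repeats.
Decoding uiqoh: u−3=r, i−8=a, q−3=n, o−8=g, h−3=e.

range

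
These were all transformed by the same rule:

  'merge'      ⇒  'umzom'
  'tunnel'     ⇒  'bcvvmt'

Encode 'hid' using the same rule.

pql

Every letter moves 8 places later in the alphabet, wrapping around z→a.
For hid: h+8=p, i+8=q, d+8=l.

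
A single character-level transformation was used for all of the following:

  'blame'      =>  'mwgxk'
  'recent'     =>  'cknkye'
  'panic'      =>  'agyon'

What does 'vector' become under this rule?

gkneuc

The shift depends on letter class: consonant b→m is +11, but vowel a→g is +6. Two shifts are in play — +6 for a/e/i/o/u, +11 for every other letter.
On vector: v(cons)+11=g, e(vowel)+6=k, c(cons)+11=n, t(cons)+11=e, o(vowel)+6=u, r(cons)+11=c.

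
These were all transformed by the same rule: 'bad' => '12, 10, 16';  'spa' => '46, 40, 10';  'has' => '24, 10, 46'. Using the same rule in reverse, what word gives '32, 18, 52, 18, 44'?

lever

b(#2)→12 and a(#1)→10: differences scale by 2, so n = 2·pos + 8. Each letter becomes 2×(its alphabet position, a=1..z=26) + 8.
Reversing it on 32, 18, 52, 18, 44: 32→(32−8)÷2=12=l, 18→(18−8)÷2=5=e, 52→(52−8)÷2=22=v, 18→(18−8)÷2=5=e, 44→(44−8)÷2=18=r.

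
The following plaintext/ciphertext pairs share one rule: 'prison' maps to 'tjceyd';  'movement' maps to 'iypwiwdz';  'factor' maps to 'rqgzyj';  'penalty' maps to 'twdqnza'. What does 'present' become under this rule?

tjwewdz

p(15)→t(19) and r(17)→j(9) fit y≡21x+16 (mod 26); the inverse of 21 mod 26 is 5. Treating letters as 0–25, the rule is x ↦ 21x + 16 (mod 26).
For present: p(15)→21·15+16≡19=t; r(17)→21·17+16≡9=j; e(4)→21·4+16≡22=w; s(18)→21·18+16≡4=e; e(4)→21·4+16≡22=w; n(13)→21·13+16≡3=d; t(19)→21·19+16≡25=z (all mod 26).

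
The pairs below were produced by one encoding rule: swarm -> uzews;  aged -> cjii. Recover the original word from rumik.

pride

Each letter shifts forward by (position + 2), i.e. 2, 3, 4, … — the shift grows by one for each successive letter.
Decoding rumik: r−2=p, u−3=r, m−4=i, i−5=d, k−6=e.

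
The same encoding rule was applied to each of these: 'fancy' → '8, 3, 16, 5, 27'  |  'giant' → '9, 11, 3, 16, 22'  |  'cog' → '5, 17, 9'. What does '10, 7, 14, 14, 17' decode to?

hello

f is letter #6 and maps to 8: an offset of 2. Each letter is replaced by its alphabet position (a=1..z=26) + 2.
Undoing it on 10, 7, 14, 14, 17: 10→(10−2)÷1=8=h, 7→(7−2)÷1=5=e, 14→(14−2)÷1=12=l, 14→(14−2)÷1=12=l, 17→(17−2)÷1=15=o.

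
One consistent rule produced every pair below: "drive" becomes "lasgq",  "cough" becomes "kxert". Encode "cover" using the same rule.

kxfpd

Letter i (0-indexed) is shifted by i+8, so successive shifts are 8, 9, 10, ….
On cover: c+8=k, o+9=x, v+10=f, e+11=p, r+12=d.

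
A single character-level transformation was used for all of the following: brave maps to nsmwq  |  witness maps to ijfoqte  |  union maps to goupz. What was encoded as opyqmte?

It's a Vigenère-style cipher with numeric key [12,1]: position i shifts by key[i mod 2].
Undoing it on opyqmte: o−12=c, p−1=o, y−12=m, q−1=p, m−12=a, t−1=s, e−12=s.

compass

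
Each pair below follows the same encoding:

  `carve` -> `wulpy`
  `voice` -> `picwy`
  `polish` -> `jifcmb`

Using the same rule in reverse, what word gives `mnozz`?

stuff

Compare letters: c→w is +20, a→u is +20, r→l is +20 — a constant shift. It's a constant shift of +20 (ROT20).
Undoing it on mnozz: m−20=s, n−20=t, o−20=u, z−20=f, z−20=f.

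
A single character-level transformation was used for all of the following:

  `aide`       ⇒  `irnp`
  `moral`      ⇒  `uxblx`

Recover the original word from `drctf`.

Each letter shifts forward by (position + 8), i.e. 8, 9, 10, … — the shift grows by one for each successive letter.
Decoding drctf: d−8=v, r−9=i, c−10=s, t−11=i, f−12=t.

visit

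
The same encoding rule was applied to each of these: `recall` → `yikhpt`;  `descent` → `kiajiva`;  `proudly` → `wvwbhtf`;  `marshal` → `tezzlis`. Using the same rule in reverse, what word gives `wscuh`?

Shifts by position in recall: pos 0: r→y (+7), pos 1: e→i (+4), pos 2: c→k (+8), pos 3: a→h (+7), pos 4: l→p (+4), pos 5: l→t (+8) — repeating every 3. It's a Vigenère-style cipher with numeric key [7,4,8]: position i shifts by key[i mod 3].
Undoing it on wscuh: w−7=p, s−4=o, c−8=u, u−7=n, h−4=d.

pound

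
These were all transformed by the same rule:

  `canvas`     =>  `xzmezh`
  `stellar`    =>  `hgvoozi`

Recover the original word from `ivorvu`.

relief

Letters are reflected about the middle of the alphabet (position → 25−position): Atbash.
Decoding ivorvu: i↔r, v↔e, o↔l, r↔i, v↔e, u↔f.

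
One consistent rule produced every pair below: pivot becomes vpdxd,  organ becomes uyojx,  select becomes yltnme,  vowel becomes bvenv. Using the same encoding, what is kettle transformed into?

qlbcvp

In pivot: p→v is +6, i→p is +7, v→d is +8, o→x is +9 — the shift increases by 1 each position. Letter i (0-indexed) is shifted by i+6, so successive shifts are 6, 7, 8, ….
For kettle: k+6=q, e+7=l, t+8=b, t+9=c, l+10=v, e+11=p.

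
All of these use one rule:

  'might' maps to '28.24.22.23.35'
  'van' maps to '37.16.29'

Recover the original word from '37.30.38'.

vow

m is letter #13 and maps to 28: an offset of 15. Letters become their 1-based position plus 15 (so a→16, b→17, …).
Decoding 37.30.38: 37→(37−15)÷1=22=v, 30→(30−15)÷1=15=o, 38→(38−15)÷1=23=w.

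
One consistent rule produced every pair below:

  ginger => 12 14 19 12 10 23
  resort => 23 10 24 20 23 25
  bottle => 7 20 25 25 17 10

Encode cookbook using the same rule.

g is letter #7 and maps to 12: an offset of 5. The number is (letter's place in the alphabet, a=1) + 5.
For cookbook: c=3→8, o=15→20, o=15→20, k=11→16, b=2→7, o=15→20, o=15→20, k=11→16.

8 20 20 16 7 20 20 16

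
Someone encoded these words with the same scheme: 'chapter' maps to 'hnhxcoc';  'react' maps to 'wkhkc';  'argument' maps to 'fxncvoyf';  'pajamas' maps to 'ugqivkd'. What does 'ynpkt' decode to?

In chapter: c→h is +5, h→n is +6, a→h is +7, p→x is +8 — the shift increases by 1 each position. Each letter shifts forward by (position + 5), i.e. 5, 6, 7, … — the shift grows by one for each successive letter.
Decoding ynpkt: y−5=t, n−6=h, p−7=i, k−8=c, t−9=k.

thick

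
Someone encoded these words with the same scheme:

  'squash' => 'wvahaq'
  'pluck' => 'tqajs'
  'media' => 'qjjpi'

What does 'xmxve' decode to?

throw

In squash: s→w is +4, q→v is +5, u→a is +6, a→h is +7 — the shift increases by 1 each position. The shift increases by 1 at each position, starting from +4: 4, 5, 6, ….
Undoing it on xmxve: x−4=t, m−5=h, x−6=r, v−7=o, e−8=w.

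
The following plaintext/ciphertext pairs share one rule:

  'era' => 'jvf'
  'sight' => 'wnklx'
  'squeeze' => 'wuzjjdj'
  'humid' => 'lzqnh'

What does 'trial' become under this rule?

The shift depends on letter class: consonant r→v is +4, but vowel e→j is +5. Two shifts are in play — +5 for a/e/i/o/u, +4 for every other letter.
For trial: t(cons)+4=x, r(cons)+4=v, i(vowel)+5=n, a(vowel)+5=f, l(cons)+4=p.

xvnfp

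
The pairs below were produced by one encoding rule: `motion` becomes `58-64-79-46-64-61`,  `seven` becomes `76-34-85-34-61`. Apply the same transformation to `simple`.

m(#13)→58 and o(#15)→64: differences scale by 3, so n = 3·pos + 19. With a=1..z=26, the number is 3·pos + 19.
On simple: s=19→76, i=9→46, m=13→58, p=16→67, l=12→55, e=5→34.

76-46-58-67-55-34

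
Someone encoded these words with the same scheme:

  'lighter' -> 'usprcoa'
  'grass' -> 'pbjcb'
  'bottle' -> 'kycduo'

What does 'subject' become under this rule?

Shifts by position in lighter: pos 0: l→u (+9), pos 1: i→s (+10), pos 2: g→p (+9), pos 3: h→r (+10) — repeating every 2. A repeating key of period 2 is used — shifts +9, +10 over and over.
For subject: s+9=b, u+10=e, b+9=k, j+10=t, e+9=n, c+10=m, t+9=c.

bektnmc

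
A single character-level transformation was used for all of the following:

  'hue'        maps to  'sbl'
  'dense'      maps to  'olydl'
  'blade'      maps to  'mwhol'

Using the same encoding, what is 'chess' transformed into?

Vowels shift forward by 7 and consonants shift forward by 11.
On chess: c(cons)+11=n, h(cons)+11=s, e(vowel)+7=l, s(cons)+11=d, s(cons)+11=d.

nsldd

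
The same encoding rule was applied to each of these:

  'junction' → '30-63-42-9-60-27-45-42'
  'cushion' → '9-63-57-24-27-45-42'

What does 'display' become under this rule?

j(#10)→30 and u(#21)→63: differences scale by 3, so n = 3·pos + 0. The formula is n = 3×(alphabet index, a=1).
For display: d=4→12, i=9→27, s=19→57, p=16→48, l=12→36, a=1→3, y=25→75.

12-27-57-48-36-3-75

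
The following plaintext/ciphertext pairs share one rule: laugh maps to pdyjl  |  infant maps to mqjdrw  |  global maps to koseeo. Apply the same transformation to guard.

kxeuh

Shifts by position in laugh: pos 0: l→p (+4), pos 1: a→d (+3), pos 2: u→y (+4), pos 3: g→j (+3) — repeating every 2. A repeating key of period 2 is used — shifts +4, +3 over and over.
Applying it to guard: g+4=k, u+3=x, a+4=e, r+3=u, d+4=h.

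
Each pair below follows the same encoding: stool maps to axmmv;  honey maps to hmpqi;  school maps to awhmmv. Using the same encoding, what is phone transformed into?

Treating letters as 0–25, the rule is x ↦ 23x + 2 (mod 26).
On phone: p(15)→23·15+2≡9=j; h(7)→23·7+2≡7=h; o(14)→23·14+2≡12=m; n(13)→23·13+2≡15=p; e(4)→23·4+2≡16=q (all mod 26).

jhmpq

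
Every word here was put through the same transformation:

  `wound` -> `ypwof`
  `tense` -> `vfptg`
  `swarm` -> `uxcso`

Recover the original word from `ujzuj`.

sixth

Shifts by position in wound: pos 0: w→y (+2), pos 1: o→p (+1), pos 2: u→w (+2), pos 3: n→o (+1) — repeating every 2. A repeating key of period 2 is used — shifts +2, +1 over and over.
Decoding ujzuj: u−2=s, j−1=i, z−2=x, u−1=t, j−2=h.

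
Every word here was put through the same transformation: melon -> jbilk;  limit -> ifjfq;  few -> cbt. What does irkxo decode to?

Compare letters: m→j is +23, e→b is +23, l→i is +23 — a constant shift. It's a constant shift of +23 (ROT23).
Decoding irkxo: i−23=l, r−23=u, k−23=n, x−23=a, o−23=r.

lunar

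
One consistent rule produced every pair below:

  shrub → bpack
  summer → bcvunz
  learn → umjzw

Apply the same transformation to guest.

Shifts by position in shrub: pos 0: s→b (+9), pos 1: h→p (+8), pos 2: r→a (+9), pos 3: u→c (+8) — repeating every 2. A repeating key of period 2 is used — shifts +9, +8 over and over.
For guest: g+9=p, u+8=c, e+9=n, s+8=a, t+9=c.

pcnac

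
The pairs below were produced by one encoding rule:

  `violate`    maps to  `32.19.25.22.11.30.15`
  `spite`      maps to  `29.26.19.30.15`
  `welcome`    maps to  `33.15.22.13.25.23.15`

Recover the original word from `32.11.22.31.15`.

value

Letters become their 1-based position plus 10 (so a→11, b→12, …).
Decoding 32.11.22.31.15: 32→(32−10)÷1=22=v, 11→(11−10)÷1=1=a, 22→(22−10)÷1=12=l, 31→(31−10)÷1=21=u, 15→(15−10)÷1=5=e.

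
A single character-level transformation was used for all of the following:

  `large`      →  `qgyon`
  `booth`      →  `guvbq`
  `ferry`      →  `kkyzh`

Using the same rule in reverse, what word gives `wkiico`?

In large: l→q is +5, a→g is +6, r→y is +7, g→o is +8 — the shift increases by 1 each position. The shift increases by 1 at each position, starting from +5: 5, 6, 7, ….
Decoding wkiico: w−5=r, k−6=e, i−7=b, i−8=a, c−9=t, o−10=e.

rebate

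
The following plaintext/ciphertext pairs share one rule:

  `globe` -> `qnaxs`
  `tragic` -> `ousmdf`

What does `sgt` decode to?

hug

The output letters match the input read backwards, each shifted +12: globe reversed is ebolg. Read the word backwards and shift each letter +12.
Undoing it on sgt: shift back: s−12=g, g−12=u, t−12=h → guh; then reverse → hug.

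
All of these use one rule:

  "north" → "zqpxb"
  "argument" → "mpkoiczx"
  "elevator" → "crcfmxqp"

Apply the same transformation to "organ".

qpkmz

n(13)→z(25) and o(14)→q(16) fit y≡17x+12 (mod 26); the inverse of 17 mod 26 is 23. Each letter's alphabet position (a=0..z=25) is mapped through 17·x+12 mod 26 — an affine cipher.
On organ: o(14)→17·14+12≡16=q; r(17)→17·17+12≡15=p; g(6)→17·6+12≡10=k; a(0)→17·0+12≡12=m; n(13)→17·13+12≡25=z (all mod 26).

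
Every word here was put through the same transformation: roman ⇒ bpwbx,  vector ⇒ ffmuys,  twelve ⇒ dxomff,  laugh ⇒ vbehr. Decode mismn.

Shifts by position in roman: pos 0: r→b (+10), pos 1: o→p (+1), pos 2: m→w (+10), pos 3: a→b (+1) — repeating every 2. It's a Vigenère-style cipher with numeric key [10,1]: position i shifts by key[i mod 2].
Undoing it on mismn: m−10=c, i−1=h, s−10=i, m−1=l, n−10=d.

child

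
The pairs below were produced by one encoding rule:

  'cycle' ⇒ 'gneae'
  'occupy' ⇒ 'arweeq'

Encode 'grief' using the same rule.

hgkti

The output letters match the input read backwards, each shifted +2: cycle reversed is elcyc. Two steps: reverse the string, then apply a Caesar shift of +2.
Applying it to grief: reverse → feirg; then shift: f+2=h, e+2=g, i+2=k, r+2=t, g+2=i.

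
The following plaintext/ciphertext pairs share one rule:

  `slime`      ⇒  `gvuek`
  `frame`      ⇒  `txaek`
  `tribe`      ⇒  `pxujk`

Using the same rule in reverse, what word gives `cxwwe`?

s(18)→g(6) and l(11)→v(21) fit y≡9x+0 (mod 26); the inverse of 9 mod 26 is 3. Each letter's alphabet position (a=0..z=25) is mapped through 9·x+0 mod 26 — an affine cipher.
Decoding cxwwe: c(2)→3·(2−0)≡6=g; x(23)→3·(23−0)≡17=r; w(22)→3·(22−0)≡14=o; w(22)→3·(22−0)≡14=o; e(4)→3·(4−0)≡12=m (all mod 26).

groom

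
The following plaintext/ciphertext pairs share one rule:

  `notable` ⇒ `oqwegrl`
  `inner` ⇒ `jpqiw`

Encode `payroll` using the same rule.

qcbvtrs

Letter i (0-indexed) is shifted by i+1, so successive shifts are 1, 2, 3, ….
On payroll: p+1=q, a+2=c, y+3=b, r+4=v, o+5=t, l+6=r, l+7=s.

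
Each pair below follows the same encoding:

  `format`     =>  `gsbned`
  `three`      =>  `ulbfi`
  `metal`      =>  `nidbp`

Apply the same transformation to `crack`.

dvkdo

Shifts by position in format: pos 0: f→g (+1), pos 1: o→s (+4), pos 2: r→b (+10), pos 3: m→n (+1), pos 4: a→e (+4), pos 5: t→d (+10) — repeating every 3. A repeating key of period 3 is used — shifts +1, +4, +10 over and over.
On crack: c+1=d, r+4=v, a+10=k, c+1=d, k+4=o.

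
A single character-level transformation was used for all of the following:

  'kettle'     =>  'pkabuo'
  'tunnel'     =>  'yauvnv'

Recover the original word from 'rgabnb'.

In kettle: k→p is +5, e→k is +6, t→a is +7, t→b is +8 — the shift increases by 1 each position. The shift increases by 1 at each position, starting from +5: 5, 6, 7, ….
Decoding rgabnb: r−5=m, g−6=a, a−7=t, b−8=t, n−9=e, b−10=r.

matter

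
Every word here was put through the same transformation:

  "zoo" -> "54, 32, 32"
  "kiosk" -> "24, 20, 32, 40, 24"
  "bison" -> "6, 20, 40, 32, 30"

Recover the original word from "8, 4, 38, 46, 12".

carve

z(#26)→54 and o(#15)→32: differences scale by 2, so n = 2·pos + 2. With a=1..z=26, the number is 2·pos + 2.
Reversing it on 8, 4, 38, 46, 12: 8→(8−2)÷2=3=c, 4→(4−2)÷2=1=a, 38→(38−2)÷2=18=r, 46→(46−2)÷2=22=v, 12→(12−2)÷2=5=e.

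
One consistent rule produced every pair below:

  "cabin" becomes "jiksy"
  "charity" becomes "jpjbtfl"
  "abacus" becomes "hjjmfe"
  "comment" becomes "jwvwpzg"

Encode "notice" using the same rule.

uwcsnq

Each letter shifts forward by (position + 7), i.e. 7, 8, 9, … — the shift grows by one for each successive letter.
On notice: n+7=u, o+8=w, t+9=c, i+10=s, c+11=n, e+12=q.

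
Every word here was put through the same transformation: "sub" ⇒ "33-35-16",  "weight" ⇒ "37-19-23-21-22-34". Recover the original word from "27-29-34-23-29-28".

s is letter #19 and maps to 33: an offset of 14. Each letter is replaced by its alphabet position (a=1..z=26) + 14.
Undoing it on 27-29-34-23-29-28: 27→(27−14)÷1=13=m, 29→(29−14)÷1=15=o, 34→(34−14)÷1=20=t, 23→(23−14)÷1=9=i, 29→(29−14)÷1=15=o, 28→(28−14)÷1=14=n.

motion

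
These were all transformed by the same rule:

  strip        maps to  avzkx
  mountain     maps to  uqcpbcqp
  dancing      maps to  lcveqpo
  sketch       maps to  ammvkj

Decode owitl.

guard

Shifts by position in strip: pos 0: s→a (+8), pos 1: t→v (+2), pos 2: r→z (+8), pos 3: i→k (+2) — repeating every 2. It's a Vigenère-style cipher with numeric key [8,2]: position i shifts by key[i mod 2].
Undoing it on owitl: o−8=g, w−2=u, i−8=a, t−2=r, l−8=d.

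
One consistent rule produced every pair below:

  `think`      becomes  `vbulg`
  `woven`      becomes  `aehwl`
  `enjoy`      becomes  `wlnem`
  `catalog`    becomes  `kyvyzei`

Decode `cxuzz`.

Each letter's alphabet position (a=0..z=25) is mapped through 19·x+24 mod 26 — an affine cipher.
Decoding cxuzz: c(2)→11·(2−24)≡18=s; x(23)→11·(23−24)≡15=p; u(20)→11·(20−24)≡8=i; z(25)→11·(25−24)≡11=l; z(25)→11·(25−24)≡11=l (all mod 26).

spill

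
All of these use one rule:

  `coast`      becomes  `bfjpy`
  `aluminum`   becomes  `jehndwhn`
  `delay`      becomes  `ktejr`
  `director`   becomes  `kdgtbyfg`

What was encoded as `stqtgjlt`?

beverage

Each letter's alphabet position (a=0..z=25) is mapped through 9·x+9 mod 26 — an affine cipher.
Undoing it on stqtgjlt: s(18)→3·(18−9)≡1=b; t(19)→3·(19−9)≡4=e; q(16)→3·(16−9)≡21=v; t(19)→3·(19−9)≡4=e; g(6)→3·(6−9)≡17=r; j(9)→3·(9−9)≡0=a; l(11)→3·(11−9)≡6=g; t(19)→3·(19−9)≡4=e (all mod 26).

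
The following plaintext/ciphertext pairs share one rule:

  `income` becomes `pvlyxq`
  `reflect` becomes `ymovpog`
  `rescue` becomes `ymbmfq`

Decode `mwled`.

The shift increases by 1 at each position, starting from +7: 7, 8, 9, ….
Undoing it on mwled: m−7=f, w−8=o, l−9=c, e−10=u, d−11=s.

focus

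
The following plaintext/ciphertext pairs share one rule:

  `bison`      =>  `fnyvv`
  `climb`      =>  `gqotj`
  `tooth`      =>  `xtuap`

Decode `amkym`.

where

The shift increases by 1 at each position, starting from +4: 4, 5, 6, ….
Reversing it on amkym: a−4=w, m−5=h, k−6=e, y−7=r, m−8=e.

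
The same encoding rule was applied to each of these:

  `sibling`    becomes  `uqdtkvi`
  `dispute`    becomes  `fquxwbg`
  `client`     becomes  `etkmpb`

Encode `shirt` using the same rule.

Shifts by position in sibling: pos 0: s→u (+2), pos 1: i→q (+8), pos 2: b→d (+2), pos 3: l→t (+8) — repeating every 2. The shifts repeat in a cycle of length 2: positions 0,1,… shift by +2, +8, then the pattern repeats.
For shirt: s+2=u, h+8=p, i+2=k, r+8=z, t+2=v.

upkzv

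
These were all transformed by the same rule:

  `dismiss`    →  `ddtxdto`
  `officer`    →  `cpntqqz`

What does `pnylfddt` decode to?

The output letters match the input read backwards, each shifted +11: dismiss reversed is ssimsid. Read the word backwards and shift each letter +11.
Reversing it on pnylfddt: shift back: p−11=e, n−11=c, y−11=n, l−11=a, f−11=u, d−11=s, d−11=s, t−11=i → ecnaussi; then reverse → issuance.

issuance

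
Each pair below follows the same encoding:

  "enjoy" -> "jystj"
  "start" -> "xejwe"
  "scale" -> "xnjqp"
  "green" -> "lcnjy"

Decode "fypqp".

Shifts by position in enjoy: pos 0: e→j (+5), pos 1: n→y (+11), pos 2: j→s (+9), pos 3: o→t (+5), pos 4: y→j (+11) — repeating every 3. A repeating key of period 3 is used — shifts +5, +11, +9 over and over.
Reversing it on fypqp: f−5=a, y−11=n, p−9=g, q−5=l, p−11=e.

angle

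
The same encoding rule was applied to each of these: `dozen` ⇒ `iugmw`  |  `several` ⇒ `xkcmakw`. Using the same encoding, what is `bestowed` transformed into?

gkzbxgpp

Letter i (0-indexed) is shifted by i+5, so successive shifts are 5, 6, 7, ….
On bestowed: b+5=g, e+6=k, s+7=z, t+8=b, o+9=x, w+10=g, e+11=p, d+12=p.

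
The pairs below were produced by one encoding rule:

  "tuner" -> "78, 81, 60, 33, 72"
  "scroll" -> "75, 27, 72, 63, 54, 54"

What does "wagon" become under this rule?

t(#20)→78 and u(#21)→81: differences scale by 3, so n = 3·pos + 18. Each letter becomes 3×(its alphabet position, a=1..z=26) + 18.
Applying it to wagon: w=23→87, a=1→21, g=7→39, o=15→63, n=14→60.

87, 21, 39, 63, 60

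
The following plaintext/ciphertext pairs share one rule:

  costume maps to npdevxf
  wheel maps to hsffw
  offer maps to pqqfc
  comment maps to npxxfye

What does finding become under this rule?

The shift depends on letter class: consonant c→n is +11, but vowel o→p is +1. The rule splits by letter class: vowels +1, consonants +11.
For finding: f(cons)+11=q, i(vowel)+1=j, n(cons)+11=y, d(cons)+11=o, i(vowel)+1=j, n(cons)+11=y, g(cons)+11=r.

qjyojyr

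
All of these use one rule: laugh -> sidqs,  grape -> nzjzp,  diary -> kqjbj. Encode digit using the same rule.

In laugh: l→s is +7, a→i is +8, u→d is +9, g→q is +10 — the shift increases by 1 each position. The shift increases by 1 at each position, starting from +7: 7, 8, 9, ….
Applying it to digit: d+7=k, i+8=q, g+9=p, i+10=s, t+11=e.

kqpse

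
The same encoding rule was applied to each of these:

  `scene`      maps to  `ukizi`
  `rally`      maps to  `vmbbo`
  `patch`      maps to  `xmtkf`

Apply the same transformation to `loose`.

s(18)→u(20) and c(2)→k(10) fit y≡25x+12 (mod 26); the inverse of 25 mod 26 is 25. This is an affine cipher: with a=0,…,z=25, each position x becomes (25x+12) mod 26.
For loose: l(11)→25·11+12≡1=b; o(14)→25·14+12≡24=y; o(14)→25·14+12≡24=y; s(18)→25·18+12≡20=u; e(4)→25·4+12≡8=i (all mod 26).

byyui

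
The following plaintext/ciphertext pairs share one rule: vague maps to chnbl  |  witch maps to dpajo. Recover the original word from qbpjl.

juice

Compare letters: v→c is +7, a→h is +7, g→n is +7 — a constant shift. It's a constant shift of +7 (ROT7).
Decoding qbpjl: q−7=j, b−7=u, p−7=i, j−7=c, l−7=e.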